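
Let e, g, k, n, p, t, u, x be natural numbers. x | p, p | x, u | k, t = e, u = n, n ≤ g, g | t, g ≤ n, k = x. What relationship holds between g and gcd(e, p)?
g | gcd(e, p)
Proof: From t = e and g | t, g | e. n ≤ g and g ≤ n, therefore n = g. u = n, so u = g. x | p and p | x, hence x = p. k = x and u | k, so u | x. x = p, so u | p. Because u = g, g | p. Since g | e, g | gcd(e, p).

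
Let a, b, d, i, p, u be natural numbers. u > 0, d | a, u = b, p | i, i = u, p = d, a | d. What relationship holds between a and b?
a ≤ b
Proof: d | a and a | d, hence d = a. Because i = u and p | i, p | u. u > 0, so p ≤ u. u = b, so p ≤ b. Since p = d, d ≤ b. d = a, so a ≤ b.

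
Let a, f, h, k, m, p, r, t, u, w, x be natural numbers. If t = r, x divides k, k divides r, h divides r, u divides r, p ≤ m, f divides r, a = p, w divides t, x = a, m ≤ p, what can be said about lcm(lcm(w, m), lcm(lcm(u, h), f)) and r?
lcm(lcm(w, m), lcm(lcm(u, h), f)) divides r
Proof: t = r and w divides t, so w divides r. Since x = a and a = p, x = p. p ≤ m and m ≤ p, so p = m. x = p, so x = m. From x divides k and k divides r, x divides r. x = m, so m divides r. Since w divides r, lcm(w, m) divides r. Since u divides r and h divides r, lcm(u, h) divides r. From f divides r, lcm(lcm(u, h), f) divides r. Since lcm(w, m) divides r, lcm(lcm(w, m), lcm(lcm(u, h), f)) divides r.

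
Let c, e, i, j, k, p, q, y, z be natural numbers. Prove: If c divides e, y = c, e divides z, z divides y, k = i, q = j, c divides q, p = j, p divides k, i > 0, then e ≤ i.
e divides z and z divides y, hence e divides y. y = c, so e divides c. c divides e, so c = e. From q = j and c divides q, c divides j. Because p = j and p divides k, j divides k. Because c divides j, c divides k. Since k = i, c divides i. Since i > 0, c ≤ i. Since c = e, e ≤ i.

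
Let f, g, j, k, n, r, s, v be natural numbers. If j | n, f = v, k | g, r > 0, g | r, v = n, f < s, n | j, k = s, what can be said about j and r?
j < r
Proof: n | j and j | n, therefore n = j. f = v and v = n, hence f = n. Since f < s, n < s. n = j, so j < s. k | g and g | r, therefore k | r. k = s, so s | r. Since r > 0, s ≤ r. Since j < s, j < r.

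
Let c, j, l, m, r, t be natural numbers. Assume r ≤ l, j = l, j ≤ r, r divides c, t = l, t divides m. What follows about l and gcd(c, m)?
l divides gcd(c, m)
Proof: j = l and j ≤ r, so l ≤ r. From r ≤ l, r = l. r divides c, so l divides c. Because t = l and t divides m, l divides m. Since l divides c, l divides gcd(c, m).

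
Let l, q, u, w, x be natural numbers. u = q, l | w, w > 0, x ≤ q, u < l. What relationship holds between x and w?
x < w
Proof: u = q and u < l, hence q < l. From x ≤ q, x < l. l | w and w > 0, therefore l ≤ w. x < l, so x < w.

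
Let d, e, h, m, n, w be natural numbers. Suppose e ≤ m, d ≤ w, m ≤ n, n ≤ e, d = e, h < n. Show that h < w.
From e ≤ m and m ≤ n, e ≤ n. From n ≤ e, e = n. Since d = e, d = n. d ≤ w, so n ≤ w. From h < n, h < w.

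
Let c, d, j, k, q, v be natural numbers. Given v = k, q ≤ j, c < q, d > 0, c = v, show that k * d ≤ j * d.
c = v and v = k, therefore c = k. Because c < q and q ≤ j, c < j. Since c = k, k < j. Because d > 0, by multiplying by a positive, k * d < j * d. Then k * d ≤ j * d.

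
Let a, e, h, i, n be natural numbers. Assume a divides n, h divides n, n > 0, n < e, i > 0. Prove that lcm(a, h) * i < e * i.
Because a divides n and h divides n, lcm(a, h) divides n. n > 0, so lcm(a, h) ≤ n. n < e, so lcm(a, h) < e. Since i > 0, by multiplying by a positive, lcm(a, h) * i < e * i.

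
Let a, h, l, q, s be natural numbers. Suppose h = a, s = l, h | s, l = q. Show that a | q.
Since s = l and l = q, s = q. h = a and h | s, therefore a | s. Since s = q, a | q.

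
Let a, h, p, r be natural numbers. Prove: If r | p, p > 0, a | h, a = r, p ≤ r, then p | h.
r | p and p > 0, hence r ≤ p. p ≤ r, so r = p. Since a = r, a = p. Because a | h, p | h.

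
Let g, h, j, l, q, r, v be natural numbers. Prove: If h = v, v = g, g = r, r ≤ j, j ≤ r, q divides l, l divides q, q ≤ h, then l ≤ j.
Because h = v and v = g, h = g. Since g = r, h = r. r ≤ j and j ≤ r, hence r = j. Because h = r, h = j. q divides l and l divides q, therefore q = l. From q ≤ h, l ≤ h. Since h = j, l ≤ j.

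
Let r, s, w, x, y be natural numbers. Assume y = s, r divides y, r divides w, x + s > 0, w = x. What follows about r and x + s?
r ≤ x + s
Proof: w = x and r divides w, so r divides x. Since y = s and r divides y, r divides s. r divides x, so r divides x + s. x + s > 0, so r ≤ x + s.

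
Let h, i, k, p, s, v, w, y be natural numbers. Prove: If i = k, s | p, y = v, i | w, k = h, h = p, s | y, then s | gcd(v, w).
y = v and s | y, thus s | v. k = h and h = p, thus k = p. i = k and i | w, hence k | w. Since k = p, p | w. Since s | p, s | w. Since s | v, s | gcd(v, w).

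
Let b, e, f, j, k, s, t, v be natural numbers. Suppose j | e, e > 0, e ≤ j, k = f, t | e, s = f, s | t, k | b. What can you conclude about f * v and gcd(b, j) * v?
f * v | gcd(b, j) * v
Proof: Since k = f and k | b, f | b. Since s = f and s | t, f | t. From j | e and e > 0, j ≤ e. Because e ≤ j, e = j. t | e, so t | j. f | t, so f | j. f | b, so f | gcd(b, j). Then f * v | gcd(b, j) * v.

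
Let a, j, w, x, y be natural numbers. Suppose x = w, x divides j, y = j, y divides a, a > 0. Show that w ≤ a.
Since y = j and y divides a, j divides a. Since x divides j, x divides a. Since x = w, w divides a. Since a > 0, w ≤ a.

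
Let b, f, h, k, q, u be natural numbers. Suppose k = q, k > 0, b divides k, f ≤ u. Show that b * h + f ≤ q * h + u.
b divides k and k > 0, so b ≤ k. k = q, so b ≤ q. By multiplying by a non-negative, b * h ≤ q * h. Since f ≤ u, b * h + f ≤ q * h + u.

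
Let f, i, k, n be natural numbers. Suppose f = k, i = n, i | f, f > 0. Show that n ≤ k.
i = n and i | f, thus n | f. Since f > 0, n ≤ f. Since f = k, n ≤ k.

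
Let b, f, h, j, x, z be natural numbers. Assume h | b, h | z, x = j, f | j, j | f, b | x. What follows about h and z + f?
h | z + f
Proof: j | f and f | j, therefore j = f. x = j and b | x, so b | j. h | b, so h | j. Since j = f, h | f. Since h | z, h | z + f.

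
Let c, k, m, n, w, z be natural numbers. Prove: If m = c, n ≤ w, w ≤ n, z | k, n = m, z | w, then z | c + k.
From n = m and m = c, n = c. w ≤ n and n ≤ w, hence w = n. Because z | w, z | n. n = c, so z | c. From z | k, z | c + k.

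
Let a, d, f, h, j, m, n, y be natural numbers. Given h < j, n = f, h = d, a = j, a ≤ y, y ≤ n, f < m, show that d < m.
From a = j and a ≤ y, j ≤ y. Since h < j, h < y. Because y ≤ n, h < n. n = f, so h < f. Since h = d, d < f. f < m, so d < m.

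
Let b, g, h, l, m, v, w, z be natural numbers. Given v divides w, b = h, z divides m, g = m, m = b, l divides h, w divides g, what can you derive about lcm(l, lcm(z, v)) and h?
lcm(l, lcm(z, v)) divides h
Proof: From m = b and b = h, m = h. g = m and w divides g, so w divides m. Because v divides w, v divides m. z divides m, so lcm(z, v) divides m. Since m = h, lcm(z, v) divides h. l divides h, so lcm(l, lcm(z, v)) divides h.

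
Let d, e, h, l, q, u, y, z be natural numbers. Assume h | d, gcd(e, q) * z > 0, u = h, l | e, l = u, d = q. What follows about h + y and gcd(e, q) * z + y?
h + y ≤ gcd(e, q) * z + y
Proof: l = u and l | e, so u | e. u = h, so h | e. d = q and h | d, therefore h | q. Since h | e, h | gcd(e, q). Then h | gcd(e, q) * z. Since gcd(e, q) * z > 0, h ≤ gcd(e, q) * z. Then h + y ≤ gcd(e, q) * z + y.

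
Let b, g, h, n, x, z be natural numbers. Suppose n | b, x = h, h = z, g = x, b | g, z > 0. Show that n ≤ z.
Because x = h and h = z, x = z. g = x and b | g, therefore b | x. x = z, so b | z. Since n | b, n | z. z > 0, so n ≤ z.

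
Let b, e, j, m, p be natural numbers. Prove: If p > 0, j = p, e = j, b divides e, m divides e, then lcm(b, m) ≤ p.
From e = j and j = p, e = p. b divides e and m divides e, hence lcm(b, m) divides e. e = p, so lcm(b, m) divides p. From p > 0, lcm(b, m) ≤ p.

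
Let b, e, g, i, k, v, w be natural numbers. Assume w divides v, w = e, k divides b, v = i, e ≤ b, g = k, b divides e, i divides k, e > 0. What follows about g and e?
g = e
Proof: From b divides e and e > 0, b ≤ e. Since e ≤ b, b = e. Since k divides b, k divides e. w = e and w divides v, so e divides v. v = i, so e divides i. Since i divides k, e divides k. Since k divides e, k = e. Because g = k, g = e.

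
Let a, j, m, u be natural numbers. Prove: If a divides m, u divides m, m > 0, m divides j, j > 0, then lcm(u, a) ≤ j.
Since u divides m and a divides m, lcm(u, a) divides m. Because m > 0, lcm(u, a) ≤ m. Since m divides j and j > 0, m ≤ j. Since lcm(u, a) ≤ m, lcm(u, a) ≤ j.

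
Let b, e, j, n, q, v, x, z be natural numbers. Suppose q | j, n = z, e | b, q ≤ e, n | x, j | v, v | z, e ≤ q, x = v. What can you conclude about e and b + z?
e | b + z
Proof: Because q ≤ e and e ≤ q, q = e. From x = v and n | x, n | v. Since n = z, z | v. Since v | z, v = z. Since q | j and j | v, q | v. Since v = z, q | z. Since q = e, e | z. e | b, so e | b + z.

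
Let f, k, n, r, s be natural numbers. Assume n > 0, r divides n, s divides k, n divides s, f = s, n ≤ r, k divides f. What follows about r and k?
r divides k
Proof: r divides n and n > 0, so r ≤ n. Since n ≤ r, n = r. f = s and k divides f, therefore k divides s. Since s divides k, s = k. n divides s, so n divides k. Since n = r, r divides k.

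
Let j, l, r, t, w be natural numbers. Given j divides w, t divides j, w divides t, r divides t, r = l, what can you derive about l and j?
l divides j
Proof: j divides w and w divides t, so j divides t. t divides j, so t = j. r divides t, so r divides j. Since r = l, l divides j.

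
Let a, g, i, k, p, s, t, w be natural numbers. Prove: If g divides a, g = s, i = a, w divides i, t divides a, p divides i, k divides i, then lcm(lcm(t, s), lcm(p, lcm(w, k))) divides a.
Because g = s and g divides a, s divides a. Since t divides a, lcm(t, s) divides a. Because w divides i and k divides i, lcm(w, k) divides i. Since p divides i, lcm(p, lcm(w, k)) divides i. Since i = a, lcm(p, lcm(w, k)) divides a. lcm(t, s) divides a, so lcm(lcm(t, s), lcm(p, lcm(w, k))) divides a.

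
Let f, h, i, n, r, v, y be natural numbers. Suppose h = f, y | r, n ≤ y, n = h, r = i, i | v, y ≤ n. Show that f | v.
Since y ≤ n and n ≤ y, y = n. Since n = h, y = h. h = f, so y = f. r = i and y | r, thus y | i. Since i | v, y | v. Since y = f, f | v.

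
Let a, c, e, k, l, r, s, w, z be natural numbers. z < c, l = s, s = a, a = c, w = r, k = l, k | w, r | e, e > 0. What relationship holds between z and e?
z < e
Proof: Since s = a and a = c, s = c. l = s, so l = c. k = l and k | w, hence l | w. Since w = r, l | r. From r | e, l | e. l = c, so c | e. e > 0, so c ≤ e. Since z < c, z < e.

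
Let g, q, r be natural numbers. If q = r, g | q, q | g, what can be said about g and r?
g = r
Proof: Since g | q and q | g, g = q. q = r, so g = r.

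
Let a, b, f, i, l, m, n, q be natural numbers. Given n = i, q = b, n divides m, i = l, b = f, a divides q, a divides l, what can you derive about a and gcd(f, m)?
a divides gcd(f, m)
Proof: Since q = b and b = f, q = f. Since a divides q, a divides f. n = i and n divides m, therefore i divides m. i = l, so l divides m. Since a divides l, a divides m. a divides f, so a divides gcd(f, m).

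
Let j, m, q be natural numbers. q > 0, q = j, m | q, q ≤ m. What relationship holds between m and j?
m = j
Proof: m | q and q > 0, so m ≤ q. q ≤ m, so m = q. Since q = j, m = j.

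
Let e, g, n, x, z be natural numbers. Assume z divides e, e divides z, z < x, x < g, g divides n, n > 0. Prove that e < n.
From z divides e and e divides z, z = e. z < x and x < g, hence z < g. From g divides n and n > 0, g ≤ n. Since z < g, z < n. z = e, so e < n.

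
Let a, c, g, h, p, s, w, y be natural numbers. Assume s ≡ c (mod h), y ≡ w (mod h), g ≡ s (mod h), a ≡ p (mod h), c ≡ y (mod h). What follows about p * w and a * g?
p * w ≡ a * g (mod h)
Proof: g ≡ s (mod h) and s ≡ c (mod h), hence g ≡ c (mod h). From c ≡ y (mod h), g ≡ y (mod h). Since y ≡ w (mod h), g ≡ w (mod h). Using a ≡ p (mod h), by multiplying congruences, a * g ≡ p * w (mod h). Then p * w ≡ a * g (mod h).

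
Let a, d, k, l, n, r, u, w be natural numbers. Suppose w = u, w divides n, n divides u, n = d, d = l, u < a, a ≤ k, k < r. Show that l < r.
w = u and w divides n, so u divides n. Because n divides u, u = n. Since n = d, u = d. Since d = l, u = l. Since u < a and a ≤ k, u < k. k < r, so u < r. Since u = l, l < r.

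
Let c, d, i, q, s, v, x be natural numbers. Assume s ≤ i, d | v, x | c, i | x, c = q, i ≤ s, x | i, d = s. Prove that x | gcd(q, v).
c = q and x | c, hence x | q. From s ≤ i and i ≤ s, s = i. Since d = s, d = i. From i | x and x | i, i = x. Since d = i, d = x. d | v, so x | v. From x | q, x | gcd(q, v).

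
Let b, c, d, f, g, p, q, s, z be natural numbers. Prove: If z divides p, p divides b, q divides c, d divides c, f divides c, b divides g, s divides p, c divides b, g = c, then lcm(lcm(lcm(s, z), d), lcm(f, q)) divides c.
s divides p and z divides p, hence lcm(s, z) divides p. g = c and b divides g, therefore b divides c. c divides b, so b = c. Since p divides b, p divides c. lcm(s, z) divides p, so lcm(s, z) divides c. d divides c, so lcm(lcm(s, z), d) divides c. f divides c and q divides c, thus lcm(f, q) divides c. lcm(lcm(s, z), d) divides c, so lcm(lcm(lcm(s, z), d), lcm(f, q)) divides c.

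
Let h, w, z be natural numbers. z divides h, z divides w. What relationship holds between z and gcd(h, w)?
z divides gcd(h, w)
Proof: z divides h and z divides w. Because common divisors divide the gcd, z divides gcd(h, w).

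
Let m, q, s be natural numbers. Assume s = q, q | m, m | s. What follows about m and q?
m = q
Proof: s = q and m | s, so m | q. Since q | m, q = m. Then m = q.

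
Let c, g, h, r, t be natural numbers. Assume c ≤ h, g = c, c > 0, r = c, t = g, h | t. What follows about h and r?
h = r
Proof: t = g and g = c, therefore t = c. h | t, so h | c. Since c > 0, h ≤ c. c ≤ h, so c = h. r = c, so r = h. Then h = r.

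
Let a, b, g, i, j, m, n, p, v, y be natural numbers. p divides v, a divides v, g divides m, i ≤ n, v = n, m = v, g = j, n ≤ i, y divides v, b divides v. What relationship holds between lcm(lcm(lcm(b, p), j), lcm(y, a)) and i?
lcm(lcm(lcm(b, p), j), lcm(y, a)) divides i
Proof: n ≤ i and i ≤ n, therefore n = i. Since v = n, v = i. Since b divides v and p divides v, lcm(b, p) divides v. Because g = j and g divides m, j divides m. m = v, so j divides v. From lcm(b, p) divides v, lcm(lcm(b, p), j) divides v. y divides v and a divides v, hence lcm(y, a) divides v. Since lcm(lcm(b, p), j) divides v, lcm(lcm(lcm(b, p), j), lcm(y, a)) divides v. Since v = i, lcm(lcm(lcm(b, p), j), lcm(y, a)) divides i.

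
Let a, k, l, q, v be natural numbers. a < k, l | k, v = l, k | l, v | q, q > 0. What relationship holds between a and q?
a < q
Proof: l | k and k | l, hence l = k. From v = l and v | q, l | q. q > 0, so l ≤ q. Since l = k, k ≤ q. a < k, so a < q.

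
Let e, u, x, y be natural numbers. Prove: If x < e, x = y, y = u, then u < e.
x = y and y = u, therefore x = u. Since x < e, u < e.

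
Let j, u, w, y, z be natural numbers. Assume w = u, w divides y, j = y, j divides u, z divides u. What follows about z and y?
z divides y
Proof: Because w = u and w divides y, u divides y. j = y and j divides u, hence y divides u. u divides y, so u = y. z divides u, so z divides y.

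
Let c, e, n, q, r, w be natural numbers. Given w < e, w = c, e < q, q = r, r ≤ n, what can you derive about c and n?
c < n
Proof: From w < e and e < q, w < q. w = c, so c < q. q = r, so c < r. r ≤ n, so c < n.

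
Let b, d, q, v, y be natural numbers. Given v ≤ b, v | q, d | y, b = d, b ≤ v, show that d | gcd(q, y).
Since v ≤ b and b ≤ v, v = b. Since b = d, v = d. v | q, so d | q. From d | y, d | gcd(q, y).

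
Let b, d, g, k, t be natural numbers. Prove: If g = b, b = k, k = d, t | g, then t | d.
g = b and b = k, thus g = k. k = d, so g = d. t | g, so t | d.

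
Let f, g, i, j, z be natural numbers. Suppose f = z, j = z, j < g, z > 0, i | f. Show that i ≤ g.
f = z and i | f, hence i | z. z > 0, so i ≤ z. j = z and j < g, so z < g. i ≤ z, so i < g. Then i ≤ g.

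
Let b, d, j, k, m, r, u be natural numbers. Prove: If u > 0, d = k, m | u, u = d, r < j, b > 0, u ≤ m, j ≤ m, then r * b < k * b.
u = d and d = k, thus u = k. Since m | u and u > 0, m ≤ u. u ≤ m, so m = u. Since j ≤ m, j ≤ u. r < j, so r < u. From u = k, r < k. Since b > 0, r * b < k * b.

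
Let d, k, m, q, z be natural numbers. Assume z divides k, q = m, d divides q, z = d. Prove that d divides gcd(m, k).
q = m and d divides q, therefore d divides m. z = d and z divides k, so d divides k. Since d divides m, d divides gcd(m, k).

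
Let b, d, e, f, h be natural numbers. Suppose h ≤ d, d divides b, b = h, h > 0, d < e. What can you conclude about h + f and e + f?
h + f < e + f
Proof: From b = h and d divides b, d divides h. h > 0, so d ≤ h. From h ≤ d, d = h. d < e, so h < e. Then h + f < e + f.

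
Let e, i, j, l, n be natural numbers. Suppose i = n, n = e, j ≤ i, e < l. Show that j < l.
Since i = n and n = e, i = e. j ≤ i, so j ≤ e. e < l, so j < l.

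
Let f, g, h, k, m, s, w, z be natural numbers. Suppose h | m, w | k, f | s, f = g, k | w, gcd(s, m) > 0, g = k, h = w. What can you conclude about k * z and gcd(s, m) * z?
k * z ≤ gcd(s, m) * z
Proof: Because f = g and g = k, f = k. Since f | s, k | s. w | k and k | w, so w = k. Because h = w and h | m, w | m. Since w = k, k | m. k | s, so k | gcd(s, m). From gcd(s, m) > 0, k ≤ gcd(s, m). Then k * z ≤ gcd(s, m) * z.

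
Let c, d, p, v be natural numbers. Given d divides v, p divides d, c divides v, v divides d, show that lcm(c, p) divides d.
v divides d and d divides v, thus v = d. c divides v, so c divides d. p divides d, so lcm(c, p) divides d.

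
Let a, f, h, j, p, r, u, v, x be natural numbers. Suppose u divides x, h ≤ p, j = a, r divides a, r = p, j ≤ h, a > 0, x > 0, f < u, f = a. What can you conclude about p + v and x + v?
p + v < x + v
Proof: j ≤ h and h ≤ p, hence j ≤ p. Since j = a, a ≤ p. r = p and r divides a, thus p divides a. Since a > 0, p ≤ a. Since a ≤ p, a = p. Since f = a, f = p. u divides x and x > 0, thus u ≤ x. f < u, so f < x. From f = p, p < x. Then p + v < x + v.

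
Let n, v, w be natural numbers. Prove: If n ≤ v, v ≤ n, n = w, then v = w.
From v ≤ n and n ≤ v, v = n. Since n = w, v = w.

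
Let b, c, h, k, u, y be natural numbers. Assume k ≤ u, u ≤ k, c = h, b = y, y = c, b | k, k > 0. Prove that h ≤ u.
k ≤ u and u ≤ k, so k = u. b = y and y = c, therefore b = c. b | k, so c | k. Since c = h, h | k. k > 0, so h ≤ k. Since k = u, h ≤ u.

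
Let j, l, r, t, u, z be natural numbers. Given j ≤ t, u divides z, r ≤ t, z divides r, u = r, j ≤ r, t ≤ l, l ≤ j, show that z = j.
Since u = r and u divides z, r divides z. z divides r, so z = r. Because t ≤ l and l ≤ j, t ≤ j. From j ≤ t, t = j. r ≤ t, so r ≤ j. From j ≤ r, r = j. Because z = r, z = j.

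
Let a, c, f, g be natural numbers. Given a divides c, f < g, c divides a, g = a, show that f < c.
Because a divides c and c divides a, a = c. g = a, so g = c. Since f < g, f < c.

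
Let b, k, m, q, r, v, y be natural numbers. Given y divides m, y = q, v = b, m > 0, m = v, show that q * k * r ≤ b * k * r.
From m = v and v = b, m = b. y = q and y divides m, thus q divides m. m > 0, so q ≤ m. m = b, so q ≤ b. By multiplying by a non-negative, q * k ≤ b * k. By multiplying by a non-negative, q * k * r ≤ b * k * r.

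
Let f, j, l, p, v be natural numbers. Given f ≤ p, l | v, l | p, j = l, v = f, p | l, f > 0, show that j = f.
From v = f and l | v, l | f. Since f > 0, l ≤ f. From p | l and l | p, p = l. Since f ≤ p, f ≤ l. l ≤ f, so l = f. j = l, so j = f.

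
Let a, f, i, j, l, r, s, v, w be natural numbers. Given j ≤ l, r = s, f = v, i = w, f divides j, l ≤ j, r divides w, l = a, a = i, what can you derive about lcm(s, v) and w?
lcm(s, v) divides w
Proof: From r = s and r divides w, s divides w. From j ≤ l and l ≤ j, j = l. Since l = a, j = a. Because a = i, j = i. Because f divides j, f divides i. i = w, so f divides w. f = v, so v divides w. Since s divides w, lcm(s, v) divides w.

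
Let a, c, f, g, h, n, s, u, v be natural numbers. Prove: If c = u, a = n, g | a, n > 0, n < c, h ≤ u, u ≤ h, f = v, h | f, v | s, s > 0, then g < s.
a = n and g | a, so g | n. Since n > 0, g ≤ n. n < c, so g < c. Since c = u, g < u. Since h ≤ u and u ≤ h, h = u. f = v and h | f, hence h | v. v | s, so h | s. h = u, so u | s. Since s > 0, u ≤ s. Since g < u, g < s.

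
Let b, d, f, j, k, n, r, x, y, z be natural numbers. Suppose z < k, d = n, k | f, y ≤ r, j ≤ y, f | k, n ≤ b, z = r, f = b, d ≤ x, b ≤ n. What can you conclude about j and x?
j < x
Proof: Since b ≤ n and n ≤ b, b = n. Because j ≤ y and y ≤ r, j ≤ r. Because k | f and f | k, k = f. Since f = b, k = b. z = r and z < k, so r < k. k = b, so r < b. Since j ≤ r, j < b. Since b = n, j < n. d = n and d ≤ x, thus n ≤ x. Since j < n, j < x.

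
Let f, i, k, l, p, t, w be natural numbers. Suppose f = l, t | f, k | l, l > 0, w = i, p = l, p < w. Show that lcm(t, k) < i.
f = l and t | f, therefore t | l. k | l, so lcm(t, k) | l. Since l > 0, lcm(t, k) ≤ l. p = l and p < w, hence l < w. Since w = i, l < i. lcm(t, k) ≤ l, so lcm(t, k) < i.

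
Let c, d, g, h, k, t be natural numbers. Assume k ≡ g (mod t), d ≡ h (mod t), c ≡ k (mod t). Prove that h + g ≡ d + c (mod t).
Because c ≡ k (mod t) and k ≡ g (mod t), c ≡ g (mod t). d ≡ h (mod t), so d + c ≡ h + g (mod t). Then h + g ≡ d + c (mod t).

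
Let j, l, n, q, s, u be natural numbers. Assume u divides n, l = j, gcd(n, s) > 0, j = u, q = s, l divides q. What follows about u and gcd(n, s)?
u ≤ gcd(n, s)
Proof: Because l = j and j = u, l = u. q = s and l divides q, hence l divides s. l = u, so u divides s. u divides n, so u divides gcd(n, s). gcd(n, s) > 0, so u ≤ gcd(n, s).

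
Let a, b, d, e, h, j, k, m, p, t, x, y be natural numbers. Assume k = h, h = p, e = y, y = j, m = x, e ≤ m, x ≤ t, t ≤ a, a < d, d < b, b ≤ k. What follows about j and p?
j < p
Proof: k = h and h = p, so k = p. e = y and y = j, therefore e = j. m = x and e ≤ m, therefore e ≤ x. a < d and d < b, therefore a < b. From t ≤ a, t < b. Since b ≤ k, t < k. x ≤ t, so x < k. Since e ≤ x, e < k. From e = j, j < k. k = p, so j < p.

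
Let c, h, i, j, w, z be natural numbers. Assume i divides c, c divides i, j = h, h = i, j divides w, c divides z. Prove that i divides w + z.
j = h and j divides w, hence h divides w. Since h = i, i divides w. Because c divides i and i divides c, c = i. From c divides z, i divides z. i divides w, so i divides w + z.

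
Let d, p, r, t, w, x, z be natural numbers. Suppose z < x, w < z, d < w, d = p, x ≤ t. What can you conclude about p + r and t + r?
p + r < t + r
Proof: d < w and w < z, therefore d < z. z < x and x ≤ t, therefore z < t. d < z, so d < t. Because d = p, p < t. Then p + r < t + r.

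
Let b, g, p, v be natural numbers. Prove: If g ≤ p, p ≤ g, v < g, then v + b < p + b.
g ≤ p and p ≤ g, therefore g = p. v < g, so v < p. Then v + b < p + b.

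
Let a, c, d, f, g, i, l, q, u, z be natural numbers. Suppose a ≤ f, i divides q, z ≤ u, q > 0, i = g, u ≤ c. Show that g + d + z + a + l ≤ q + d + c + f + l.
i = g and i divides q, so g divides q. q > 0, so g ≤ q. Then g + d ≤ q + d. Since z ≤ u and u ≤ c, z ≤ c. Since a ≤ f, z + a ≤ c + f. Since g + d ≤ q + d, g + d + z + a ≤ q + d + c + f. Then g + d + z + a + l ≤ q + d + c + f + l.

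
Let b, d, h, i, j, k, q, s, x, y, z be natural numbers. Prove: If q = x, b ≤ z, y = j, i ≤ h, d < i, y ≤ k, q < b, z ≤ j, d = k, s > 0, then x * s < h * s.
Since q < b and b ≤ z, q < z. d = k and d < i, therefore k < i. Since y ≤ k, y < i. y = j, so j < i. i ≤ h, so j < h. Since z ≤ j, z < h. q < z, so q < h. Since q = x, x < h. Since s > 0, x * s < h * s.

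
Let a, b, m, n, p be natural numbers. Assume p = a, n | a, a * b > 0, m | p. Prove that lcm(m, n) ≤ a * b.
p = a and m | p, so m | a. n | a, so lcm(m, n) | a. Then lcm(m, n) | a * b. Since a * b > 0, lcm(m, n) ≤ a * b.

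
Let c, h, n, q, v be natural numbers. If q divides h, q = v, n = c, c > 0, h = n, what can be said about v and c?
v ≤ c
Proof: h = n and q divides h, hence q divides n. Because q = v, v divides n. n = c, so v divides c. Since c > 0, v ≤ c.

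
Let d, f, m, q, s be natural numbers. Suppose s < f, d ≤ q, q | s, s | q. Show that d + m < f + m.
From s | q and q | s, s = q. Since s < f, q < f. d ≤ q, so d < f. Then d + m < f + m.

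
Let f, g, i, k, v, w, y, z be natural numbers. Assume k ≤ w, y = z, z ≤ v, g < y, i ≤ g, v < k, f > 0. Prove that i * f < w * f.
y = z and g < y, so g < z. Since i ≤ g, i < z. Since z ≤ v and v < k, z < k. k ≤ w, so z < w. i < z, so i < w. Combined with f > 0, by multiplying by a positive, i * f < w * f.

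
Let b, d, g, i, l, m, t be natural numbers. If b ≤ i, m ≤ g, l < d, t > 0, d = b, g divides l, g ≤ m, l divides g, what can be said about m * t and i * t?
m * t < i * t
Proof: Because l divides g and g divides l, l = g. From g ≤ m and m ≤ g, g = m. Since l = g, l = m. Since l < d, m < d. From d = b, m < b. Since b ≤ i, m < i. Since t > 0, by multiplying by a positive, m * t < i * t.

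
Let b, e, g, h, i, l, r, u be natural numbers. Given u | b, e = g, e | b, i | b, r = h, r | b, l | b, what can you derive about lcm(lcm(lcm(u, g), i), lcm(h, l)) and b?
lcm(lcm(lcm(u, g), i), lcm(h, l)) | b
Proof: e = g and e | b, therefore g | b. Since u | b, lcm(u, g) | b. Since i | b, lcm(lcm(u, g), i) | b. r = h and r | b, hence h | b. Since l | b, lcm(h, l) | b. lcm(lcm(u, g), i) | b, so lcm(lcm(lcm(u, g), i), lcm(h, l)) | b.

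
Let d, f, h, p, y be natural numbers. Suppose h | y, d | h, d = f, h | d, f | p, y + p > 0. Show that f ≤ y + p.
h | d and d | h, thus h = d. d = f, so h = f. From h | y, f | y. Since f | p, f | y + p. Because y + p > 0, f ≤ y + p.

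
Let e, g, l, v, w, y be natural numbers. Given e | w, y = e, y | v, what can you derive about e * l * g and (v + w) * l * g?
e * l * g | (v + w) * l * g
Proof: y = e and y | v, therefore e | v. e | w, so e | v + w. Then e * l | (v + w) * l. Then e * l * g | (v + w) * l * g.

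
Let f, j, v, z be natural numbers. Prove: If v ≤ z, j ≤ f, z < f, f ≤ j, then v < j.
Because f ≤ j and j ≤ f, f = j. z < f, so z < j. Since v ≤ z, v < j.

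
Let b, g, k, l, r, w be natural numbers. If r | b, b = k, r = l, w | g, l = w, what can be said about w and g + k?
w | g + k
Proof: Since r = l and l = w, r = w. Because b = k and r | b, r | k. r = w, so w | k. Since w | g, w | g + k.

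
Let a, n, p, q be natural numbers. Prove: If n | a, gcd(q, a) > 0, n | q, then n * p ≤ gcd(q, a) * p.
From n | q and n | a, n | gcd(q, a). Because gcd(q, a) > 0, n ≤ gcd(q, a). Then n * p ≤ gcd(q, a) * p.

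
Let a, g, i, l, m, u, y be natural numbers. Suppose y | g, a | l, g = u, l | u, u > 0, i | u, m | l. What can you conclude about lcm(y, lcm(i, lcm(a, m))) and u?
lcm(y, lcm(i, lcm(a, m))) ≤ u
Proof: Since g = u and y | g, y | u. a | l and m | l, so lcm(a, m) | l. l | u, so lcm(a, m) | u. Because i | u, lcm(i, lcm(a, m)) | u. Since y | u, lcm(y, lcm(i, lcm(a, m))) | u. u > 0, so lcm(y, lcm(i, lcm(a, m))) ≤ u.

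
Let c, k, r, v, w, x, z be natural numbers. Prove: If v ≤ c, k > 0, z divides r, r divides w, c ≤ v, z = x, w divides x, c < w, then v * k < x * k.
z = x and z divides r, hence x divides r. Because r divides w, x divides w. w divides x, so w = x. c ≤ v and v ≤ c, so c = v. c < w, so v < w. Since w = x, v < x. From k > 0, by multiplying by a positive, v * k < x * k.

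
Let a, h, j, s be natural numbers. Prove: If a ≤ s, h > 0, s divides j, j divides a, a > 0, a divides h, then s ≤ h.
From s divides j and j divides a, s divides a. Since a > 0, s ≤ a. Because a ≤ s, a = s. a divides h and h > 0, so a ≤ h. Since a = s, s ≤ h.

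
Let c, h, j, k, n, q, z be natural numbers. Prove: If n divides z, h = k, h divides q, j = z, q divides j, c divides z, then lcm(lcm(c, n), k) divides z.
From c divides z and n divides z, lcm(c, n) divides z. Since j = z and q divides j, q divides z. Since h divides q, h divides z. h = k, so k divides z. lcm(c, n) divides z, so lcm(lcm(c, n), k) divides z.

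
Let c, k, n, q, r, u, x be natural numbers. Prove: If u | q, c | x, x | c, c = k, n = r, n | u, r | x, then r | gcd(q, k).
Since n | u and u | q, n | q. Since n = r, r | q. x | c and c | x, therefore x = c. Since r | x, r | c. c = k, so r | k. Since r | q, r | gcd(q, k).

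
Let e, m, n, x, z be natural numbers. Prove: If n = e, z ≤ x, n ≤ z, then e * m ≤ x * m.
n ≤ z and z ≤ x, hence n ≤ x. n = e, so e ≤ x. By multiplying by a non-negative, e * m ≤ x * m.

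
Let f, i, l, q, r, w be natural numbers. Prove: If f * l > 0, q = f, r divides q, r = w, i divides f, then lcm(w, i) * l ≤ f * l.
q = f and r divides q, so r divides f. Since r = w, w divides f. Since i divides f, lcm(w, i) divides f. Then lcm(w, i) * l divides f * l. f * l > 0, so lcm(w, i) * l ≤ f * l.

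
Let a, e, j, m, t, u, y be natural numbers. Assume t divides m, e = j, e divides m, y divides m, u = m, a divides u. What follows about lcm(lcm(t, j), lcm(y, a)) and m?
lcm(lcm(t, j), lcm(y, a)) divides m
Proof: e = j and e divides m, thus j divides m. t divides m, so lcm(t, j) divides m. u = m and a divides u, hence a divides m. Since y divides m, lcm(y, a) divides m. From lcm(t, j) divides m, lcm(lcm(t, j), lcm(y, a)) divides m.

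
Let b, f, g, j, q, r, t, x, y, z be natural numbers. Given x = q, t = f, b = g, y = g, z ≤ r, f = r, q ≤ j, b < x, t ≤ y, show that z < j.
Because t = f and f = r, t = r. y = g and t ≤ y, hence t ≤ g. Since t = r, r ≤ g. x = q and b < x, therefore b < q. Because q ≤ j, b < j. b = g, so g < j. Since r ≤ g, r < j. Because z ≤ r, z < j.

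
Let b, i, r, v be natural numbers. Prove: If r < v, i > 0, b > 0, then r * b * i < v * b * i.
r < v and b > 0, so r * b < v * b. i > 0, so r * b * i < v * b * i.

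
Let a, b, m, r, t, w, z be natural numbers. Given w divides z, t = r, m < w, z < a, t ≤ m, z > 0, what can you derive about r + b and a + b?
r + b < a + b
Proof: t ≤ m and m < w, thus t < w. t = r, so r < w. w divides z and z > 0, therefore w ≤ z. z < a, so w < a. Because r < w, r < a. Then r + b < a + b.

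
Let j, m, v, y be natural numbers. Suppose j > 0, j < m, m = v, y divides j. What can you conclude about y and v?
y < v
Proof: y divides j and j > 0, so y ≤ j. Since j < m, y < m. Since m = v, y < v.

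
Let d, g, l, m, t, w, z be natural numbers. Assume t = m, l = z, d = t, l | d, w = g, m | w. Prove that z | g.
d = t and l | d, thus l | t. Because l = z, z | t. From t = m, z | m. w = g and m | w, so m | g. Since z | m, z | g.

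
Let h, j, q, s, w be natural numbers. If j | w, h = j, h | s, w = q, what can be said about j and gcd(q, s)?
j | gcd(q, s)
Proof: Because w = q and j | w, j | q. h = j and h | s, thus j | s. j | q, so j | gcd(q, s).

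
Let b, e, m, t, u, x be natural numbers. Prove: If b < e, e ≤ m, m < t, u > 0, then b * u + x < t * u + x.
e ≤ m and m < t, so e < t. Since b < e, b < t. Since u > 0, b * u < t * u. Then b * u + x < t * u + x.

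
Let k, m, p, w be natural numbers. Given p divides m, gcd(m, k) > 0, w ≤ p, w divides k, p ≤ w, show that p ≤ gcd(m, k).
w ≤ p and p ≤ w, therefore w = p. Since w divides k, p divides k. Since p divides m, p divides gcd(m, k). Since gcd(m, k) > 0, p ≤ gcd(m, k).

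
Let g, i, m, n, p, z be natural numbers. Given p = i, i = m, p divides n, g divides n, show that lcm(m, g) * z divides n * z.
Since p = i and i = m, p = m. p divides n, so m divides n. Since g divides n, lcm(m, g) divides n. Then lcm(m, g) * z divides n * z.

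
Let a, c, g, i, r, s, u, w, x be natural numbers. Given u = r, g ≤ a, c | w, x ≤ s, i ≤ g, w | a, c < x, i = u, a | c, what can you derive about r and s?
r < s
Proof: i = u and u = r, hence i = r. i ≤ g and g ≤ a, thus i ≤ a. i = r, so r ≤ a. c | w and w | a, thus c | a. a | c, so c = a. c < x, so a < x. x ≤ s, so a < s. Since r ≤ a, r < s.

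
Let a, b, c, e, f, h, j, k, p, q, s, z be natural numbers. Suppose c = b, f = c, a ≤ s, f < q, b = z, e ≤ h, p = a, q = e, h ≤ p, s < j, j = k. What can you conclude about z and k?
z < k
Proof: f = c and c = b, thus f = b. Since f < q, b < q. q = e, so b < e. Since b = z, z < e. From e ≤ h and h ≤ p, e ≤ p. p = a, so e ≤ a. Since z < e, z < a. Because j = k and s < j, s < k. Since a ≤ s, a < k. z < a, so z < k.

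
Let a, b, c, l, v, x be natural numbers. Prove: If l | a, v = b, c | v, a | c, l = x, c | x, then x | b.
l | a and a | c, thus l | c. l = x, so x | c. c | x, so c = x. v = b and c | v, therefore c | b. Since c = x, x | b.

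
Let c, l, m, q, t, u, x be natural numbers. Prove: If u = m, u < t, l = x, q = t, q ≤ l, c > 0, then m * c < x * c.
q = t and q ≤ l, therefore t ≤ l. Since l = x, t ≤ x. u < t, so u < x. Since u = m, m < x. c > 0, so m * c < x * c.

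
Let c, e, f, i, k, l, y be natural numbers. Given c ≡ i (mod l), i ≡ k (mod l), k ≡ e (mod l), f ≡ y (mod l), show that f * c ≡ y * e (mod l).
c ≡ i (mod l) and i ≡ k (mod l), thus c ≡ k (mod l). k ≡ e (mod l), so c ≡ e (mod l). Using f ≡ y (mod l), by multiplying congruences, f * c ≡ y * e (mod l).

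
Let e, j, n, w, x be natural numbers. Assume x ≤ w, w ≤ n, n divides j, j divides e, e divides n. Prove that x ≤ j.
j divides e and e divides n, so j divides n. n divides j, so n = j. x ≤ w and w ≤ n, thus x ≤ n. n = j, so x ≤ j.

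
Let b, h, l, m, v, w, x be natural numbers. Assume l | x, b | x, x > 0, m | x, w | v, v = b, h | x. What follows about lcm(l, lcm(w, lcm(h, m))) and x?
lcm(l, lcm(w, lcm(h, m))) ≤ x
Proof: v = b and w | v, hence w | b. b | x, so w | x. h | x and m | x, so lcm(h, m) | x. Since w | x, lcm(w, lcm(h, m)) | x. l | x, so lcm(l, lcm(w, lcm(h, m))) | x. Since x > 0, lcm(l, lcm(w, lcm(h, m))) ≤ x.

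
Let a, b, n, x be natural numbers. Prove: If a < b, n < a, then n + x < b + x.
n < a and a < b, thus n < b. Then n + x < b + x.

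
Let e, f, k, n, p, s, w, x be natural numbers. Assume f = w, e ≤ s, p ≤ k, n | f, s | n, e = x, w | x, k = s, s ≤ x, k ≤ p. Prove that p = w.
p ≤ k and k ≤ p, hence p = k. k = s, so p = s. Because s | n and n | f, s | f. Since f = w, s | w. From e = x and e ≤ s, x ≤ s. Because s ≤ x, x = s. w | x, so w | s. s | w, so s = w. Since p = s, p = w.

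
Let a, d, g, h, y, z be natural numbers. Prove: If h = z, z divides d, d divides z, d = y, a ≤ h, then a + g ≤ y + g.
z divides d and d divides z, so z = d. Since h = z, h = d. d = y, so h = y. a ≤ h, so a ≤ y. Then a + g ≤ y + g.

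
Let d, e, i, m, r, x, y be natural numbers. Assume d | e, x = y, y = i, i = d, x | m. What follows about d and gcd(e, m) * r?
d | gcd(e, m) * r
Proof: x = y and y = i, hence x = i. i = d, so x = d. x | m, so d | m. Because d | e, d | gcd(e, m). Then d | gcd(e, m) * r.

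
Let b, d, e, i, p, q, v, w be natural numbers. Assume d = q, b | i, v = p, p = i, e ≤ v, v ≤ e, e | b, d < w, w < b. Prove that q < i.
v = p and p = i, therefore v = i. e ≤ v and v ≤ e, therefore e = v. Since e | b, v | b. v = i, so i | b. Since b | i, b = i. d < w and w < b, therefore d < b. b = i, so d < i. Since d = q, q < i.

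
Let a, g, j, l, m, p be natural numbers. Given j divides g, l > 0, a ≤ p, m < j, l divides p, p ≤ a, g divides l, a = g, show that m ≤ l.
Since p ≤ a and a ≤ p, p = a. Since a = g, p = g. l divides p, so l divides g. Because g divides l, g = l. j divides g, so j divides l. l > 0, so j ≤ l. Since m < j, m < l. Then m ≤ l.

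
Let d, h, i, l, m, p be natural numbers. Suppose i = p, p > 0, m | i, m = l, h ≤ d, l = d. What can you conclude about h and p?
h ≤ p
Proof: Since m = l and l = d, m = d. i = p and m | i, therefore m | p. Because m = d, d | p. Since p > 0, d ≤ p. Because h ≤ d, h ≤ p.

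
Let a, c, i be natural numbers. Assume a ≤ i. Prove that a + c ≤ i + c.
a ≤ i. By adding to both sides, a + c ≤ i + c.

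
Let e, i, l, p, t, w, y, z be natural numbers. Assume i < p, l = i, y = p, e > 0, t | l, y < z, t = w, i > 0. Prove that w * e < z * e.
Because l = i and t | l, t | i. Since t = w, w | i. i > 0, so w ≤ i. Because y = p and y < z, p < z. Since i < p, i < z. w ≤ i, so w < z. Since e > 0, w * e < z * e.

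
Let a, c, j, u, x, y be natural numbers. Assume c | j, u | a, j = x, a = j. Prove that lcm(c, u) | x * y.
a = j and u | a, therefore u | j. Since c | j, lcm(c, u) | j. j = x, so lcm(c, u) | x. Then lcm(c, u) | x * y.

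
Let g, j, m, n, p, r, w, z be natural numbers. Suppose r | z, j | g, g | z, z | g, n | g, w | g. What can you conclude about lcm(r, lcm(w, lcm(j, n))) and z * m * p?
lcm(r, lcm(w, lcm(j, n))) | z * m * p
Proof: g | z and z | g, thus g = z. j | g and n | g, so lcm(j, n) | g. From w | g, lcm(w, lcm(j, n)) | g. g = z, so lcm(w, lcm(j, n)) | z. r | z, so lcm(r, lcm(w, lcm(j, n))) | z. Then lcm(r, lcm(w, lcm(j, n))) | z * m. Then lcm(r, lcm(w, lcm(j, n))) | z * m * p.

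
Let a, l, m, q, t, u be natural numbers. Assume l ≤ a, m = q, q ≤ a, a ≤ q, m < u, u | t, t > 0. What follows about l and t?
l < t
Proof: From q ≤ a and a ≤ q, q = a. Since m = q, m = a. m < u, so a < u. From l ≤ a, l < u. u | t and t > 0, thus u ≤ t. Since l < u, l < t.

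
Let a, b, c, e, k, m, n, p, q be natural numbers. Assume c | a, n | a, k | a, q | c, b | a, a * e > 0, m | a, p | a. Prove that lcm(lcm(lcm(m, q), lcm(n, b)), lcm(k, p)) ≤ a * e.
q | c and c | a, therefore q | a. m | a, so lcm(m, q) | a. n | a and b | a, so lcm(n, b) | a. Since lcm(m, q) | a, lcm(lcm(m, q), lcm(n, b)) | a. k | a and p | a, so lcm(k, p) | a. Since lcm(lcm(m, q), lcm(n, b)) | a, lcm(lcm(lcm(m, q), lcm(n, b)), lcm(k, p)) | a. Then lcm(lcm(lcm(m, q), lcm(n, b)), lcm(k, p)) | a * e. Because a * e > 0, lcm(lcm(lcm(m, q), lcm(n, b)), lcm(k, p)) ≤ a * e.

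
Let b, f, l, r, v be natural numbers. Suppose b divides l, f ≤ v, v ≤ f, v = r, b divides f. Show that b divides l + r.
f ≤ v and v ≤ f, so f = v. v = r, so f = r. Since b divides f, b divides r. From b divides l, b divides l + r.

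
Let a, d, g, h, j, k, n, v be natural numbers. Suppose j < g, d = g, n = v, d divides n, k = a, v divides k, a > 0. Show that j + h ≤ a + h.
n = v and d divides n, hence d divides v. k = a and v divides k, hence v divides a. From d divides v, d divides a. Since d = g, g divides a. Since a > 0, g ≤ a. Since j < g, j < a. Then j + h < a + h. Then j + h ≤ a + h.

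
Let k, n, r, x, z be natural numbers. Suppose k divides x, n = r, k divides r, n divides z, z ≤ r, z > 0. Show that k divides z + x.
Since n = r and n divides z, r divides z. z > 0, so r ≤ z. Since z ≤ r, r = z. From k divides r, k divides z. k divides x, so k divides z + x.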